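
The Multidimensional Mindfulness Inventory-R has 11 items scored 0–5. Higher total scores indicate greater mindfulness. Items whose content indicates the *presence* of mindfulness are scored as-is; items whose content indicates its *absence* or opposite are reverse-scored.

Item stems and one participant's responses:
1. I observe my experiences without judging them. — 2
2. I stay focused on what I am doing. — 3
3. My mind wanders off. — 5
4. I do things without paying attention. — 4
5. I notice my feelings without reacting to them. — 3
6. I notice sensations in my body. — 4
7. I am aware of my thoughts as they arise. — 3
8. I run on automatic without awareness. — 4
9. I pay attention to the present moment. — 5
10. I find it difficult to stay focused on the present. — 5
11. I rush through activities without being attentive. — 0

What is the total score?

27

Items 3, 4, 8, 10, 11 describe the absence/opposite of mindfulness → reverse-score.
reverse-coded value = 5 − response.
  item 1: 2
  item 2: 3
  item 3: 5 − 5 = 0
  item 4: 5 − 4 = 1
  item 5: 3
  item 6: 4
  item 7: 3
  item 8: 5 − 4 = 1
  item 9: 5
  item 10: 5 − 5 = 0
  item 11: 5 − 0 = 5
Total = 2 + 3 + 0 + 1 + 3 + 4 + 3 + 1 + 5 + 0 + 5 = 27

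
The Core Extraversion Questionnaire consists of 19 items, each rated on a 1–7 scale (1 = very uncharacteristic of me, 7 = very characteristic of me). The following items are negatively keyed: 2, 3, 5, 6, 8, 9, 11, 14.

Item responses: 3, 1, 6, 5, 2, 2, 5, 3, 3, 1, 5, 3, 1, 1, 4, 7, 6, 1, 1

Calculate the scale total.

Negatively keyed items use 8 − raw:
  item 2: 8 − 1 = 7
  item 3: 8 − 6 = 2
  item 5: 8 − 2 = 6
  item 6: 8 − 2 = 6
  item 8: 8 − 3 = 5
  item 9: 8 − 3 = 5
  item 11: 8 − 5 = 3
  item 14: 8 − 1 = 7
Scored items: 3, 7, 2, 5, 6, 6, 5, 5, 5, 1, 3, 3, 1, 7, 4, 7, 6, 1, 1
Total = 3 + 7 + 2 + 5 + 6 + 6 + 5 + 5 + 5 + 1 + 3 + 3 + 1 + 7 + 4 + 7 + 6 + 1 + 1 = 78

78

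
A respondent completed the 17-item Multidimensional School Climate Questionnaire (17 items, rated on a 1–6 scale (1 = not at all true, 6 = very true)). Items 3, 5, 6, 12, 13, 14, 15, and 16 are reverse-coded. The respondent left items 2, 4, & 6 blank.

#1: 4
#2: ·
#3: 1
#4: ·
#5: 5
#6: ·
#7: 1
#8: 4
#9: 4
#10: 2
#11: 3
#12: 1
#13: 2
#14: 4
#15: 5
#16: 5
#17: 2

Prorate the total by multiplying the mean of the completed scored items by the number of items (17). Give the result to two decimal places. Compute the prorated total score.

55.86

Reverse-coded (on a 1–6 scale, reversed = 7 − raw):
  item 3: 7 − 1 = 6
  item 5: 7 − 5 = 2
  item 12: 7 − 1 = 6
  item 13: 7 − 2 = 5
  item 14: 7 − 4 = 3
  item 15: 7 − 5 = 2
  item 16: 7 − 5 = 2
Completed scored items (14 of 17): 4, 6, 2, 1, 4, 4, 2, 3, 6, 5, 3, 2, 2, 2; sum = 46.
Person mean = 46 / 14 ≈ 3.2857
Prorated total = (46 / 14) × 17 = 55.86 (to 2 dp)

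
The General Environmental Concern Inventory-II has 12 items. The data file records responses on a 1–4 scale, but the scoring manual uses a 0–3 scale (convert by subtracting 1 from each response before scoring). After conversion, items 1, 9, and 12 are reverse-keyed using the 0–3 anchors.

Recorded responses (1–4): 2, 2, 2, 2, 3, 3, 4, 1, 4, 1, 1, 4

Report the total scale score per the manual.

12

Convert to 0–3: 1, 1, 1, 1, 2, 2, 3, 0, 3, 0, 0, 3
Reverse-coded (reverse-coded value = 3 − response):
  item 1: 3 − 1 = 2
  item 9: 3 − 3 = 0
  item 12: 3 − 3 = 0
Scored: 2, 1, 1, 1, 2, 2, 3, 0, 0, 0, 0, 0
Total = 12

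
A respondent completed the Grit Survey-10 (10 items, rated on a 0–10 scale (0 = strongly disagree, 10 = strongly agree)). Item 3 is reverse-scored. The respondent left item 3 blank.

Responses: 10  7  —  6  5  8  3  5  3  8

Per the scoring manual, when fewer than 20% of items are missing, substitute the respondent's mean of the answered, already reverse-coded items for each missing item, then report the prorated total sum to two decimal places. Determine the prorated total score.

Reverse-coded (reversed = (0+10) − raw = 10 − raw):
Completed scored items (9 of 10): 10, 7, 6, 5, 8, 3, 5, 3, 8; sum = 55.
Person mean = 55 / 9 ≈ 6.1111
Prorated total = (55 / 9) × 10 = 61.11 (to 2 dp)

61.11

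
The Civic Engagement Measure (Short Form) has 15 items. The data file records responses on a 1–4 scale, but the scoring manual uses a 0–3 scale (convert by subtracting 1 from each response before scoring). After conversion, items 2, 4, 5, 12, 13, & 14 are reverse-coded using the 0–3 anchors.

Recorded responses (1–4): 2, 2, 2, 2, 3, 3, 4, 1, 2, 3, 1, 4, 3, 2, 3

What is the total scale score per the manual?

Convert to 0–3: 1, 1, 1, 1, 2, 2, 3, 0, 1, 2, 0, 3, 2, 1, 2
Reverse-coded (reverse-coded value = 3 − response):
  item 2: 3 − 1 = 2
  item 4: 3 − 1 = 2
  item 5: 3 − 2 = 1
  item 12: 3 − 3 = 0
  item 13: 3 − 2 = 1
  item 14: 3 − 1 = 2
Scored: 1, 2, 1, 2, 1, 2, 3, 0, 1, 2, 0, 0, 1, 2, 2
Total = 20

20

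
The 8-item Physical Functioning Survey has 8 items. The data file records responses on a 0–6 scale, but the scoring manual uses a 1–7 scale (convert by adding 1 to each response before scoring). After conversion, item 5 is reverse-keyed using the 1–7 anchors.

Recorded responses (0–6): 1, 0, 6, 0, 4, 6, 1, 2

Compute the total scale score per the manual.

26

Convert to 1–7: 2, 1, 7, 1, 5, 7, 2, 3
Reverse-coded (reversed = (1+7) − raw = 8 − raw):
  item 5: 8 − 5 = 3
Scored: 2, 1, 7, 1, 3, 7, 2, 3
Total = 26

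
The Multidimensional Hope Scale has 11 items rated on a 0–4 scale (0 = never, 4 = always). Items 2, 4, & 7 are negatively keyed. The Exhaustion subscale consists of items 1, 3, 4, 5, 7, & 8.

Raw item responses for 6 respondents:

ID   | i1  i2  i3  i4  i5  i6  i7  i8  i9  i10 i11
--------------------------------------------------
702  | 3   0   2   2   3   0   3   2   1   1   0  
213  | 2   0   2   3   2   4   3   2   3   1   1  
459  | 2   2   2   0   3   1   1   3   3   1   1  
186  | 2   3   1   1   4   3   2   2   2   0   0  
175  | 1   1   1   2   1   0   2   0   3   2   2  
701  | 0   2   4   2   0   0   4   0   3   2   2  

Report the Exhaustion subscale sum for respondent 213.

10

Respondent 213 raw: 2, 0, 2, 3, 2, 4, 3, 2, 3, 1, 1.
Exhaustion items: 1, 3, 4, 5, 7, 8.
Reverse-coded (on a 0–4 scale, reversed = 4 − raw):
  item 1: 2
  item 3: 2
  item 4: 4 − 3 = 1
  item 5: 2
  item 7: 4 − 3 = 1
  item 8: 2
Sum = 2 + 2 + 1 + 2 + 1 + 2 = 10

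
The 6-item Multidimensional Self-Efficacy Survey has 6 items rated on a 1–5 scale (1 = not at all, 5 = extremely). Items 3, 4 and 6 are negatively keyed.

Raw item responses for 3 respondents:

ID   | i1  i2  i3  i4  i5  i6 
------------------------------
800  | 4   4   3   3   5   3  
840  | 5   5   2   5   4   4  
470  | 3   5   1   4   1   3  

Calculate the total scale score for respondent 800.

22

Respondent 800 raw: 4, 4, 3, 3, 5, 3.
Reverse-coded (reversed = (1+5) − raw = 6 − raw):
  item 1: 4
  item 2: 4
  item 3: 6 − 3 = 3
  item 4: 6 − 3 = 3
  item 5: 5
  item 6: 6 − 3 = 3
Sum = 4 + 4 + 3 + 3 + 5 + 3 = 22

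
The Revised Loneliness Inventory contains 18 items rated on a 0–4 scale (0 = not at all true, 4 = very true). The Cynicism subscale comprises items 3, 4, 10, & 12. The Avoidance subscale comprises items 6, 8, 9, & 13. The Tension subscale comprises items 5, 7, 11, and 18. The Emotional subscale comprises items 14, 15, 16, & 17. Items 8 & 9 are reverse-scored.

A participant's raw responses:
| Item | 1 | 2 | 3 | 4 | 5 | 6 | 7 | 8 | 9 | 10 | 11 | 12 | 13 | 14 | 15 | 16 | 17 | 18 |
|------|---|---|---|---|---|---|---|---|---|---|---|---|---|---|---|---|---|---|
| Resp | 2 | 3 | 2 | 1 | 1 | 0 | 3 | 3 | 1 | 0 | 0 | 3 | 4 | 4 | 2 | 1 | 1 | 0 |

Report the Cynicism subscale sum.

Cynicism items: 3, 4, 10, 12.
  item 3: 2
  item 4: 1
  item 10: 0
  item 12: 3
Sum = 2 + 1 + 0 + 3 = 6

6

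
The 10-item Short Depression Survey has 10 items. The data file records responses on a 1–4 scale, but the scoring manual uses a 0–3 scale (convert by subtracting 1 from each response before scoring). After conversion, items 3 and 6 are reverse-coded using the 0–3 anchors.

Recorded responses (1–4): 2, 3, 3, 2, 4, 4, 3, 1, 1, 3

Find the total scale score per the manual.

Convert to 0–3: 1, 2, 2, 1, 3, 3, 2, 0, 0, 2
Reverse-coded (reverse-coded value = 3 − response):
  item 3: 3 − 2 = 1
  item 6: 3 − 3 = 0
Scored: 1, 2, 1, 1, 3, 0, 2, 0, 0, 2
Total = 12

12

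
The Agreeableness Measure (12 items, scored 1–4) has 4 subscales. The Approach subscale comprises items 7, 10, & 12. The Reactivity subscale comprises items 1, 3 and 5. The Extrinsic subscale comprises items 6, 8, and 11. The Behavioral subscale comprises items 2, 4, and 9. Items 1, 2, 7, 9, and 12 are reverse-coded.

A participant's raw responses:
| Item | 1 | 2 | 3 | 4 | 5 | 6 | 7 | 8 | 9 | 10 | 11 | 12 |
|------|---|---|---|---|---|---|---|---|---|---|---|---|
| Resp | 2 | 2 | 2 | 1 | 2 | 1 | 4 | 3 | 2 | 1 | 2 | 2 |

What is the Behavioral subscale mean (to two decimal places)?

Behavioral items: 2, 4, 9.
Of these, items 2 and 9 are reverse-coded; reversed = (1+4) − raw = 5 − raw.
  item 2: 5 − 2 = 3
  item 4: 1
  item 9: 5 − 2 = 3
Sum = 3 + 1 + 3 = 7
Mean = 7 / 3 = 2.33

2.33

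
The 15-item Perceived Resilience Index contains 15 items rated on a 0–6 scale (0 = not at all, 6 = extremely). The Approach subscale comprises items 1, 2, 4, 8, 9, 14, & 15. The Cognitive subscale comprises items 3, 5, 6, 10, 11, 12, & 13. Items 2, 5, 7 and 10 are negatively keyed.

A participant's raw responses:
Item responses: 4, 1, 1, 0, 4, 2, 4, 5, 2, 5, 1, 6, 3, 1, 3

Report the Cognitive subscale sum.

16

Cognitive items: 3, 5, 6, 10, 11, 12, 13.
Of these, items 5 and 10 are negatively keyed; on a 0–6 scale, reversed = 6 − raw.
  item 3: 1
  item 5: 6 − 4 = 2
  item 6: 2
  item 10: 6 − 5 = 1
  item 11: 1
  item 12: 6
  item 13: 3
Sum = 1 + 2 + 2 + 1 + 1 + 6 + 3 = 16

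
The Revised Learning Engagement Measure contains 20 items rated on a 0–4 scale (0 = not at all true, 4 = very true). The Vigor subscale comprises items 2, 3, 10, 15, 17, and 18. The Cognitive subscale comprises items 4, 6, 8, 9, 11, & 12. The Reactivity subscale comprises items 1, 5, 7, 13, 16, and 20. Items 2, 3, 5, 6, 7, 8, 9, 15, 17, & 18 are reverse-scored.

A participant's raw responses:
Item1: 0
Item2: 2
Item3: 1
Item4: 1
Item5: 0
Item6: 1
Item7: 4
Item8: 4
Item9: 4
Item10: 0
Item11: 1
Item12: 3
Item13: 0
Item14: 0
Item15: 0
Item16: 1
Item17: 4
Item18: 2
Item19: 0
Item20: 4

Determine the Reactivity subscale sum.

Reactivity items: 1, 5, 7, 13, 16, 20.
Of these, items 5 and 7 are reverse-scored; reversed = (0+4) − raw = 4 − raw.
  item 1: 0
  item 5: 4 − 0 = 4
  item 7: 4 − 4 = 0
  item 13: 0
  item 16: 1
  item 20: 4
Sum = 0 + 4 + 0 + 0 + 1 + 4 = 9

9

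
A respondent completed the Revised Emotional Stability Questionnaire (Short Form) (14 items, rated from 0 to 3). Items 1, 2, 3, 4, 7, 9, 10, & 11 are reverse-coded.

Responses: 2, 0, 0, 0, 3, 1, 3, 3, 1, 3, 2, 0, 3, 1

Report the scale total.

Reversing items 1, 2, 3, 4, 7, 9, 10 and 11 with 3 − raw:
Total = (3−2) + (3−0) + (3−0) + (3−0) + 3 + 1 + (3−3) + 3 + (3−1) + (3−3) + (3−2) + 0 + 3 + 1
      = 1 + 3 + 3 + 3 + 3 + 1 + 0 + 3 + 2 + 0 + 1 + 0 + 3 + 1 = 24

24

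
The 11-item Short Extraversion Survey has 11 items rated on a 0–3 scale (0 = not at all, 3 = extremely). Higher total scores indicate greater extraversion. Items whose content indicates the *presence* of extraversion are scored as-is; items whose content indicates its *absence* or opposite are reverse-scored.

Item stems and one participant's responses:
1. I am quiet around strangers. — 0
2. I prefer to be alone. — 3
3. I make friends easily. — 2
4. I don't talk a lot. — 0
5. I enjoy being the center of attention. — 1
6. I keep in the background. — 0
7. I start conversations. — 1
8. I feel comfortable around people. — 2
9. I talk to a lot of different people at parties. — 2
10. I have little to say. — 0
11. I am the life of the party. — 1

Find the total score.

Items 1, 2, 4, 6, 10 describe the absence/opposite of extraversion → reverse-score.
on a 0–3 scale, reversed = 3 − raw.
  item 1: 3 − 0 = 3
  item 2: 3 − 3 = 0
  item 3: 2
  item 4: 3 − 0 = 3
  item 5: 1
  item 6: 3 − 0 = 3
  item 7: 1
  item 8: 2
  item 9: 2
  item 10: 3 − 0 = 3
  item 11: 1
Total = 3 + 0 + 2 + 3 + 1 + 3 + 1 + 2 + 2 + 3 + 1 = 21

21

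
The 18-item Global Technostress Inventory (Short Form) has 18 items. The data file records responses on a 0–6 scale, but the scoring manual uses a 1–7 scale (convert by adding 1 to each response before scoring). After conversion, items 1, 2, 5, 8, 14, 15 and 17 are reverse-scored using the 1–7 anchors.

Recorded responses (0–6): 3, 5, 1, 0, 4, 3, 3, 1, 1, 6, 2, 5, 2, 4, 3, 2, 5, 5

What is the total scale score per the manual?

Convert to 1–7: 4, 6, 2, 1, 5, 4, 4, 2, 2, 7, 3, 6, 3, 5, 4, 3, 6, 6
Reverse-coded (on a 1–7 scale, reversed = 8 − raw):
  item 1: 8 − 4 = 4
  item 2: 8 − 6 = 2
  item 5: 8 − 5 = 3
  item 8: 8 − 2 = 6
  item 14: 8 − 5 = 3
  item 15: 8 − 4 = 4
  item 17: 8 − 6 = 2
Scored: 4, 2, 2, 1, 3, 4, 4, 6, 2, 7, 3, 6, 3, 3, 4, 3, 2, 6
Total = 65

65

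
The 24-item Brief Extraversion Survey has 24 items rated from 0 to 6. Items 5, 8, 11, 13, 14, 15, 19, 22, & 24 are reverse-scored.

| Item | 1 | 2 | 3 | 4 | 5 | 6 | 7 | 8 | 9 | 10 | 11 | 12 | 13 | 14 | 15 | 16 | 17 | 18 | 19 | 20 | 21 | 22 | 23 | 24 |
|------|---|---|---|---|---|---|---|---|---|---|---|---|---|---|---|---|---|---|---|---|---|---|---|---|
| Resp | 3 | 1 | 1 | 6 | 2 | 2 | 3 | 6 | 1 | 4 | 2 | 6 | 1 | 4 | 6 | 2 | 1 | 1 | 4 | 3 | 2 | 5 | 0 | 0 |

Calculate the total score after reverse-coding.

60

Raw sum = 66. Reverse-scored items: 5, 8, 11, 13, 14, 15, 19, 22, 24; their raw sum = 30.
Each reversal replaces raw with 6 − raw, changing the total by 6 − 2·raw per item.
Total = 66 + 9·6 − 2·30 = 66 + 54 − 60 = 60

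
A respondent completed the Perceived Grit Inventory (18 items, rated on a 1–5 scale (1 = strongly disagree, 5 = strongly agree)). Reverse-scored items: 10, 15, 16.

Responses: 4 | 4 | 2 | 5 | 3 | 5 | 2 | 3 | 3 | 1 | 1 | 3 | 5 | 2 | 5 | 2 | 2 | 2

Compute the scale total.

56

Raw sum = 54. Reverse-scored items: 10, 15, 16; their raw sum = 8.
Each reversal replaces raw with 6 − raw, changing the total by 6 − 2·raw per item.
Total = 54 + 3·6 − 2·8 = 54 + 18 − 16 = 56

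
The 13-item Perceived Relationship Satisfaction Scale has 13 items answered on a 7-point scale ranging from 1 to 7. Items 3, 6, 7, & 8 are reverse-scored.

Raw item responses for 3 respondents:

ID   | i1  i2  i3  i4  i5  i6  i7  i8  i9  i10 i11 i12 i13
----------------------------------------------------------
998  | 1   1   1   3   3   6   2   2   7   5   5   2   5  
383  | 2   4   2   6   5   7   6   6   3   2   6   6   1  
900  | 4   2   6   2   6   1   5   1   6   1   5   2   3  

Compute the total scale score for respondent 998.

Respondent 998 raw: 1, 1, 1, 3, 3, 6, 2, 2, 7, 5, 5, 2, 5.
Reverse-coded (on a 1–7 scale, reversed = 8 − raw):
  item 1: 1
  item 2: 1
  item 3: 8 − 1 = 7
  item 4: 3
  item 5: 3
  item 6: 8 − 6 = 2
  item 7: 8 − 2 = 6
  item 8: 8 − 2 = 6
  item 9: 7
  item 10: 5
  item 11: 5
  item 12: 2
  item 13: 5
Sum = 1 + 1 + 7 + 3 + 3 + 2 + 6 + 6 + 7 + 5 + 5 + 2 + 5 = 53

53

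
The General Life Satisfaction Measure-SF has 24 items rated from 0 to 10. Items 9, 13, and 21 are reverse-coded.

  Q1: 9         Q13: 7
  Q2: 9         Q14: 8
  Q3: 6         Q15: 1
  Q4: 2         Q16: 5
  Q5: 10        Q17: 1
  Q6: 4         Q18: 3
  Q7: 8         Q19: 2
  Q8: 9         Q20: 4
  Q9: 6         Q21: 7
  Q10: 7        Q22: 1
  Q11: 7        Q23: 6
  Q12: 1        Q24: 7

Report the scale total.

120

Apply reverse scoring (reverse-coded value = 10 − response):
  item 9: 10 − 6 = 4
  item 13: 10 − 7 = 3
  item 21: 10 − 7 = 3
Scored responses: 9, 9, 6, 2, 10, 4, 8, 9, 4, 7, 7, 1, 3, 8, 1, 5, 1, 3, 2, 4, 3, 1, 6, 7
Total = 9 + 9 + 6 + 2 + 10 + 4 + 8 + 9 + 4 + 7 + 7 + 1 + 3 + 8 + 1 + 5 + 1 + 3 + 2 + 4 + 3 + 1 + 6 + 7 = 120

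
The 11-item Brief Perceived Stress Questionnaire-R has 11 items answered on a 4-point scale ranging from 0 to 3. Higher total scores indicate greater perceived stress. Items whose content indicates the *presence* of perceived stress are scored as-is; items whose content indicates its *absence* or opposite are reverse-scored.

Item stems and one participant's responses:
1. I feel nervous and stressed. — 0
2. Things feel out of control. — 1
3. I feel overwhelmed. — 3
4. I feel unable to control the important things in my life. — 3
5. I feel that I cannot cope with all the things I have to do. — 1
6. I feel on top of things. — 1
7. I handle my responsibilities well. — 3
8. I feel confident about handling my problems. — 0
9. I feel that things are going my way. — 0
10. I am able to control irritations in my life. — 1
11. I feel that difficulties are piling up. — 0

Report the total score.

Items 6, 7, 8, 9, 10 describe the absence/opposite of perceived stress → reverse-score.
reversed = (0+3) − raw = 3 − raw.
  item 1: 0
  item 2: 1
  item 3: 3
  item 4: 3
  item 5: 1
  item 6: 3 − 1 = 2
  item 7: 3 − 3 = 0
  item 8: 3 − 0 = 3
  item 9: 3 − 0 = 3
  item 10: 3 − 1 = 2
  item 11: 0
Total = 0 + 1 + 3 + 3 + 1 + 2 + 0 + 3 + 3 + 2 + 0 = 18

18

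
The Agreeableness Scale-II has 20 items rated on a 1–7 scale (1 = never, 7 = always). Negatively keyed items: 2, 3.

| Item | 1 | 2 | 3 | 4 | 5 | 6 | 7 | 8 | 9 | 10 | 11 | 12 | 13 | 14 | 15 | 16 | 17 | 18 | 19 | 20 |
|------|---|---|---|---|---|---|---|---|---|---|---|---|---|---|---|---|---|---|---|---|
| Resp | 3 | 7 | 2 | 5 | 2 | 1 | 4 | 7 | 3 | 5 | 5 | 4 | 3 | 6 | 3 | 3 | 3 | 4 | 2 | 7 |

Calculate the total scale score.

Raw sum = 79. Negatively keyed items: 2, 3; their raw sum = 9.
Each reversal replaces raw with 8 − raw, changing the total by 8 − 2·raw per item.
Total = 79 + 2·8 − 2·9 = 79 + 16 − 18 = 77

77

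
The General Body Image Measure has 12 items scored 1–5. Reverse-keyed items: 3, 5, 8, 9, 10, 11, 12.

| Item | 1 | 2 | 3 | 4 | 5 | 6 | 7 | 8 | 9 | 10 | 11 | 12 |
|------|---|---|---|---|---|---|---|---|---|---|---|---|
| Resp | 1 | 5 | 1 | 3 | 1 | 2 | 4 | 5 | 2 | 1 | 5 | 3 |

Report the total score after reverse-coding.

Reversing items 3, 5, 8, 9, 10, 11, and 12 with 6 − raw:
Total = 1 + 5 + (6−1) + 3 + (6−1) + 2 + 4 + (6−5) + (6−2) + (6−1) + (6−5) + (6−3)
      = 1 + 5 + 5 + 3 + 5 + 2 + 4 + 1 + 4 + 5 + 1 + 3 = 39

39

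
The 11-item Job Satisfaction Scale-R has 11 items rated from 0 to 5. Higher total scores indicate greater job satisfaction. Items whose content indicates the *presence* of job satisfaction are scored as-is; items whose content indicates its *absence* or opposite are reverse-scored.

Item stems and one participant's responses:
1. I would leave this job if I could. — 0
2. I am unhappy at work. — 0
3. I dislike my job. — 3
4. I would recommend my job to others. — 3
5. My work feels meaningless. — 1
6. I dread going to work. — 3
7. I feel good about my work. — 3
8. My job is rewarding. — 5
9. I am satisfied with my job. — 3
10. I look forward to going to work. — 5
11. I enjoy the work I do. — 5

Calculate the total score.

Items 1, 2, 3, 5, 6 describe the absence/opposite of job satisfaction → reverse-score.
reverse-coded value = 5 − response.
  item 1: 5 − 0 = 5
  item 2: 5 − 0 = 5
  item 3: 5 − 3 = 2
  item 4: 3
  item 5: 5 − 1 = 4
  item 6: 5 − 3 = 2
  item 7: 3
  item 8: 5
  item 9: 3
  item 10: 5
  item 11: 5
Total = 5 + 5 + 2 + 3 + 4 + 2 + 3 + 5 + 3 + 5 + 5 = 42

42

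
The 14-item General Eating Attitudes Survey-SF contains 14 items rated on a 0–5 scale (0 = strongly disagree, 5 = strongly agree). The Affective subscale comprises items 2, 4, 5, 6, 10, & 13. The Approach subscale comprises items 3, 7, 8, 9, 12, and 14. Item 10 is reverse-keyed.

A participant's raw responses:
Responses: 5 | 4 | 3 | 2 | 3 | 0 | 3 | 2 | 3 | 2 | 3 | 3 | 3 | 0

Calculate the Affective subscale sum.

Affective items: 2, 4, 5, 6, 10, 13.
Of these, item 10 is reverse-keyed; on a 0–5 scale, reversed = 5 − raw.
  item 2: 4
  item 4: 2
  item 5: 3
  item 6: 0
  item 10: 5 − 2 = 3
  item 13: 3
Sum = 4 + 2 + 3 + 0 + 3 + 3 = 15

15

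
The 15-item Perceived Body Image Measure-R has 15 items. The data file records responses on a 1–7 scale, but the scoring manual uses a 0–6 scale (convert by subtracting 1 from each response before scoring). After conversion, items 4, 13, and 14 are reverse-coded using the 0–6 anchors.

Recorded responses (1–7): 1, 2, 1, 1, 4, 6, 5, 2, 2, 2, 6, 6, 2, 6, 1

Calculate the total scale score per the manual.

38

Convert to 0–6: 0, 1, 0, 0, 3, 5, 4, 1, 1, 1, 5, 5, 1, 5, 0
Reverse-coded (reversed = (0+6) − raw = 6 − raw):
  item 4: 6 − 0 = 6
  item 13: 6 − 1 = 5
  item 14: 6 − 5 = 1
Scored: 0, 1, 0, 6, 3, 5, 4, 1, 1, 1, 5, 5, 5, 1, 0
Total = 38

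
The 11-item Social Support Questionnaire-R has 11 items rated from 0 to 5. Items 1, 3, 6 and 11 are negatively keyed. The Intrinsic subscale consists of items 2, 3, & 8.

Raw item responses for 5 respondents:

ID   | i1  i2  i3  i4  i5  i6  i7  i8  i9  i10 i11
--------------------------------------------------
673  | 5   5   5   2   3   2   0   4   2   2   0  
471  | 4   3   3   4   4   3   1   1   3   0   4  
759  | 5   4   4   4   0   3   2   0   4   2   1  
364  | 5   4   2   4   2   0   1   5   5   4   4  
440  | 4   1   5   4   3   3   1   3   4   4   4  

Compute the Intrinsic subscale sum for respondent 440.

4

Respondent 440 raw: 4, 1, 5, 4, 3, 3, 1, 3, 4, 4, 4.
Intrinsic items: 2, 3, 8.
Reverse-coded (reverse-coded value = 5 − response):
  item 2: 1
  item 3: 5 − 5 = 0
  item 8: 3
Sum = 1 + 0 + 3 = 4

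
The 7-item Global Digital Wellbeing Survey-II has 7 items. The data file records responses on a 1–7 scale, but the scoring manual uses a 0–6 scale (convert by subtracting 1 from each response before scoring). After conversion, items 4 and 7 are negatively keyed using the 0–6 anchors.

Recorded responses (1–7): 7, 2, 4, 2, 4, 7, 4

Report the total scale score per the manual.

27

Convert to 0–6: 6, 1, 3, 1, 3, 6, 3
Reverse-coded (on a 0–6 scale, reversed = 6 − raw):
  item 4: 6 − 1 = 5
  item 7: 6 − 3 = 3
Scored: 6, 1, 3, 5, 3, 6, 3
Total = 27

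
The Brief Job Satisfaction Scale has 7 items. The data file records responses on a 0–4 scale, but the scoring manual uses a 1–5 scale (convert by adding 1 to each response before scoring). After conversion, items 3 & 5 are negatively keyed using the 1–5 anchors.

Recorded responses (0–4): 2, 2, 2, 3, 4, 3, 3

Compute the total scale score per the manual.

22

Convert to 1–5: 3, 3, 3, 4, 5, 4, 4
Reverse-coded (reverse-coded value = 6 − response):
  item 3: 6 − 3 = 3
  item 5: 6 − 5 = 1
Scored: 3, 3, 3, 4, 1, 4, 4
Total = 22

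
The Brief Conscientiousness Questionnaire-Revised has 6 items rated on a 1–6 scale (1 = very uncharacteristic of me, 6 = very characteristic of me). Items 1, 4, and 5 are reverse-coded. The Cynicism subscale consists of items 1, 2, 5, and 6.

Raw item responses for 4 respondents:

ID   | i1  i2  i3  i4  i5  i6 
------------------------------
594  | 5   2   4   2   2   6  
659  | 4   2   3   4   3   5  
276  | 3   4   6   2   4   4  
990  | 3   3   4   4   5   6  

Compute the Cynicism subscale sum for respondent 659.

Respondent 659 raw: 4, 2, 3, 4, 3, 5.
Cynicism items: 1, 2, 5, 6.
Reverse-coded (reverse-coded value = 7 − response):
  item 1: 7 − 4 = 3
  item 2: 2
  item 5: 7 − 3 = 4
  item 6: 5
Sum = 3 + 2 + 4 + 5 = 14

14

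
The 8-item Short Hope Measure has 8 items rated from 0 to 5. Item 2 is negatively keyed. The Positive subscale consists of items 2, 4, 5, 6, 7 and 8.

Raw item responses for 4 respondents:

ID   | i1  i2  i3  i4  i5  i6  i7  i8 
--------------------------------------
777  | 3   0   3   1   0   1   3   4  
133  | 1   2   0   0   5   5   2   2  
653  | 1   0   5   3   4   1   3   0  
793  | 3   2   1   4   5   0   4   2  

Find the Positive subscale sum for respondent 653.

16

Respondent 653 raw: 1, 0, 5, 3, 4, 1, 3, 0.
Positive items: 2, 4, 5, 6, 7, 8.
Reverse-coded (reversed = (0+5) − raw = 5 − raw):
  item 2: 5 − 0 = 5
  item 4: 3
  item 5: 4
  item 6: 1
  item 7: 3
  item 8: 0
Sum = 5 + 3 + 4 + 1 + 3 + 0 = 16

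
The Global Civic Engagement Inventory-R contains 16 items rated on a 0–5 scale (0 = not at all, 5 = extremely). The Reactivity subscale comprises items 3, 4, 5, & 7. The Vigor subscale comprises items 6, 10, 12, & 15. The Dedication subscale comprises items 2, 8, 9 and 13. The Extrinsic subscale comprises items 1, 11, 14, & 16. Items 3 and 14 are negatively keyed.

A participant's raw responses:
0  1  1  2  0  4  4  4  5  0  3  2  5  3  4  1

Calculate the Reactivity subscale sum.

Reactivity items: 3, 4, 5, 7.
Of these, item 3 is negatively keyed; on a 0–5 scale, reversed = 5 − raw.
  item 3: 5 − 1 = 4
  item 4: 2
  item 5: 0
  item 7: 4
Sum = 4 + 2 + 0 + 4 = 10

10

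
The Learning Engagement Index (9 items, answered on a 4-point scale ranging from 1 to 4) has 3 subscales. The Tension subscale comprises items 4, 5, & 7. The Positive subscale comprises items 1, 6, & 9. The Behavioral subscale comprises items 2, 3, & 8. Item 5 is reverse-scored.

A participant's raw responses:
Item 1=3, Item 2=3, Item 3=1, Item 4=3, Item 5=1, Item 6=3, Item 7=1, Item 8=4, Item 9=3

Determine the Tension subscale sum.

8

Tension items: 4, 5, 7.
Of these, item 5 is reverse-scored; on a 1–4 scale, reversed = 5 − raw.
  item 4: 3
  item 5: 5 − 1 = 4
  item 7: 1
Sum = 3 + 4 + 1 = 8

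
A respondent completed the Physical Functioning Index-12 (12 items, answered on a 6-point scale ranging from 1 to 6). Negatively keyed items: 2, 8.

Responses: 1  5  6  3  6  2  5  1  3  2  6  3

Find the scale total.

45

Apply reverse scoring (reversed = (1+6) − raw = 7 − raw):
  item 2: 7 − 5 = 2
  item 8: 7 − 1 = 6
Scored items: 1, 2, 6, 3, 6, 2, 5, 6, 3, 2, 6, 3
Total = 1 + 2 + 6 + 3 + 6 + 2 + 5 + 6 + 3 + 2 + 6 + 3 = 45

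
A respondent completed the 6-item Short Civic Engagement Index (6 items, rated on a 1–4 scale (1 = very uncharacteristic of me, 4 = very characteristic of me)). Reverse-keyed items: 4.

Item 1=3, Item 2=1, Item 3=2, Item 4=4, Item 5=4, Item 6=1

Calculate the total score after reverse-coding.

Reversing item 4 with 5 − raw:
Total = 3 + 1 + 2 + (5−4) + 4 + 1
      = 3 + 1 + 2 + 1 + 4 + 1 = 12

12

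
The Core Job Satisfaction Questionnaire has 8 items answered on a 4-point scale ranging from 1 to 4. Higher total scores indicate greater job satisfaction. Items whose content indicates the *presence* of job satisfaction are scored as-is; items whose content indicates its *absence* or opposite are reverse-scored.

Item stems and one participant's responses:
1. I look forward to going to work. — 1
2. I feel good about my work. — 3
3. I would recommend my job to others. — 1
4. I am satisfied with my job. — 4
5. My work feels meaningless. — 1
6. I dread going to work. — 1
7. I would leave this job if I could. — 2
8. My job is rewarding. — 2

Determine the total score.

22

Items 5, 6, 7 describe the absence/opposite of job satisfaction → reverse-score.
reverse-coded value = 5 − response.
  item 1: 1
  item 2: 3
  item 3: 1
  item 4: 4
  item 5: 5 − 1 = 4
  item 6: 5 − 1 = 4
  item 7: 5 − 2 = 3
  item 8: 2
Total = 1 + 3 + 1 + 4 + 4 + 4 + 3 + 2 = 22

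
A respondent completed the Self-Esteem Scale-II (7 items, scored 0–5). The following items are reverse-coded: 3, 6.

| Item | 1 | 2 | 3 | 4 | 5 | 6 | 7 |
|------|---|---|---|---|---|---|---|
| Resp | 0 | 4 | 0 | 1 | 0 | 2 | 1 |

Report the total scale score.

Reversing items 3 and 6 with 5 − raw:
Total = 0 + 4 + (5−0) + 1 + 0 + (5−2) + 1
      = 0 + 4 + 5 + 1 + 0 + 3 + 1 = 14

14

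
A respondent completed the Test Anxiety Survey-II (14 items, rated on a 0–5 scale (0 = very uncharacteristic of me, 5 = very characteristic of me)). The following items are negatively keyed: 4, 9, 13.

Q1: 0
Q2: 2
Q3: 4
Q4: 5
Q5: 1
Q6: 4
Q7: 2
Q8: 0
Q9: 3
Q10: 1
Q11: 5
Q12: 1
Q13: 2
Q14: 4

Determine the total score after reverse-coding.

29

Raw sum = 34. Negatively keyed items: 4, 9, 13; their raw sum = 10.
Each reversal replaces raw with 5 − raw, changing the total by 5 − 2·raw per item.
Total = 34 + 3·5 − 2·10 = 34 + 15 − 20 = 29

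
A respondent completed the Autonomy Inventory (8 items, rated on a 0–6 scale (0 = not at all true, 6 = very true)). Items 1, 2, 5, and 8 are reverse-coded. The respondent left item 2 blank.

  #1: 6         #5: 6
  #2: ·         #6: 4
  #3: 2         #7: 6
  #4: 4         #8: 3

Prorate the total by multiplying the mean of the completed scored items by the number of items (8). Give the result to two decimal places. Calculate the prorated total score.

21.71

Reverse-coded (reversed = (0+6) − raw = 6 − raw):
  item 1: 6 − 6 = 0
  item 5: 6 − 6 = 0
  item 8: 6 − 3 = 3
Completed scored items (7 of 8): 0, 2, 4, 0, 4, 6, 3; sum = 19.
Person mean = 19 / 7 ≈ 2.7143
Prorated total = (19 / 7) × 8 = 21.71 (to 2 dp)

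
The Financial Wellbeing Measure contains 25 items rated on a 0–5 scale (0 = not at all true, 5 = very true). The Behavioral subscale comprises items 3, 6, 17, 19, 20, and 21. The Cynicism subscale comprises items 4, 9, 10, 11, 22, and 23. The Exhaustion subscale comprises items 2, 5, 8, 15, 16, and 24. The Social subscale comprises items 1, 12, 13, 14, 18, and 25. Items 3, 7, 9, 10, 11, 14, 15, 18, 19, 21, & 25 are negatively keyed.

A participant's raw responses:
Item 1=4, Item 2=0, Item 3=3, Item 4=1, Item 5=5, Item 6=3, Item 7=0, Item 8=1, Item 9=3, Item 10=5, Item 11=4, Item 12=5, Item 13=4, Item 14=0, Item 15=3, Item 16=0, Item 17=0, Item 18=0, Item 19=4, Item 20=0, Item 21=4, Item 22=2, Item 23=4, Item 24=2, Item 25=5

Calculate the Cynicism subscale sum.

Cynicism items: 4, 9, 10, 11, 22, 23.
Of these, items 9, 10 and 11 are negatively keyed; on a 0–5 scale, reversed = 5 − raw.
  item 4: 1
  item 9: 5 − 3 = 2
  item 10: 5 − 5 = 0
  item 11: 5 − 4 = 1
  item 22: 2
  item 23: 4
Sum = 1 + 2 + 0 + 1 + 2 + 4 = 10

10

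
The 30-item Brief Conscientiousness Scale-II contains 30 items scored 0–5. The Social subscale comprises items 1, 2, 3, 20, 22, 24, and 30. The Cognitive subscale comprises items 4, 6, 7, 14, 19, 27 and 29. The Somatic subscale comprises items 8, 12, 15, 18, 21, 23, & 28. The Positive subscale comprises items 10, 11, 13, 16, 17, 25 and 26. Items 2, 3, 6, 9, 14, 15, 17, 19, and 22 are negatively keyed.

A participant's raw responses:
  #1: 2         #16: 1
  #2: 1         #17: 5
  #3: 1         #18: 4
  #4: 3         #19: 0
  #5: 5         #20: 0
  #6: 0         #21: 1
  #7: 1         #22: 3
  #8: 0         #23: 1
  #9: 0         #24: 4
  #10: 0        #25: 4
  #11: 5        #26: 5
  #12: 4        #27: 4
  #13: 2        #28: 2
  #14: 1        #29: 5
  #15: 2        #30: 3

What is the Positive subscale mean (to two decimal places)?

2.43

Positive items: 10, 11, 13, 16, 17, 25, 26.
Of these, item 17 is negatively keyed; reverse-coded value = 5 − response.
  item 10: 0
  item 11: 5
  item 13: 2
  item 16: 1
  item 17: 5 − 5 = 0
  item 25: 4
  item 26: 5
Sum = 0 + 5 + 2 + 1 + 0 + 4 + 5 = 17
Mean = 17 / 7 = 2.43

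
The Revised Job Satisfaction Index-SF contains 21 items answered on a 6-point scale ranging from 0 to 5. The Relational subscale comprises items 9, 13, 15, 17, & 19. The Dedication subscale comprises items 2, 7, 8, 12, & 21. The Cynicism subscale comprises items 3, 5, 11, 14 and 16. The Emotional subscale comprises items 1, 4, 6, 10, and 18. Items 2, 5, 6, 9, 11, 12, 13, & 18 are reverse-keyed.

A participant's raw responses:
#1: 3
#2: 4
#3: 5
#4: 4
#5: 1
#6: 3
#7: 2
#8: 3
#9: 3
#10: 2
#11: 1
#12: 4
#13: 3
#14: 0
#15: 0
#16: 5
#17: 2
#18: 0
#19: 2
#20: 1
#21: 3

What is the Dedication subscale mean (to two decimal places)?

2.00

Dedication items: 2, 7, 8, 12, 21.
Of these, items 2 & 12 are reverse-keyed; reversed = (0+5) − raw = 5 − raw.
  item 2: 5 − 4 = 1
  item 7: 2
  item 8: 3
  item 12: 5 − 4 = 1
  item 21: 3
Sum = 1 + 2 + 3 + 1 + 3 = 10
Mean = 10 / 5 = 2.00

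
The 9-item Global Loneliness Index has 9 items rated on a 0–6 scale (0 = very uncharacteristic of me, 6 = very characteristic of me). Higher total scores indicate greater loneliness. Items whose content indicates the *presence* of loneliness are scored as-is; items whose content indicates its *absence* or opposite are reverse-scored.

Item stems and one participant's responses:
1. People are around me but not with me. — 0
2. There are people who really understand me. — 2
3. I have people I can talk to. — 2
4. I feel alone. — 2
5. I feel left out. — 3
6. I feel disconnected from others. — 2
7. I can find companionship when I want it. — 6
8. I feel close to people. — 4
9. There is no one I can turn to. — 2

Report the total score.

Items 2, 3, 7, 8 describe the absence/opposite of loneliness → reverse-score.
on a 0–6 scale, reversed = 6 − raw.
  item 1: 0
  item 2: 6 − 2 = 4
  item 3: 6 − 2 = 4
  item 4: 2
  item 5: 3
  item 6: 2
  item 7: 6 − 6 = 0
  item 8: 6 − 4 = 2
  item 9: 2
Total = 0 + 4 + 4 + 2 + 3 + 2 + 0 + 2 + 2 = 19

19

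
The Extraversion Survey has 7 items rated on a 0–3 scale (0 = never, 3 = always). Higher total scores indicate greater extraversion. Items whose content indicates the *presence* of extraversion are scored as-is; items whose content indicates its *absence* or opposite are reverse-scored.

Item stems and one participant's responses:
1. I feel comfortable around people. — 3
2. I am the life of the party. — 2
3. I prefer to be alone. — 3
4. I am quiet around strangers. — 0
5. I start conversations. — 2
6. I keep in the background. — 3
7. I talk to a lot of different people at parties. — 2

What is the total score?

12

Items 3, 4, 6 describe the absence/opposite of extraversion → reverse-score.
reversed = (0+3) − raw = 3 − raw.
  item 1: 3
  item 2: 2
  item 3: 3 − 3 = 0
  item 4: 3 − 0 = 3
  item 5: 2
  item 6: 3 − 3 = 0
  item 7: 2
Total = 3 + 2 + 0 + 3 + 2 + 0 + 2 = 12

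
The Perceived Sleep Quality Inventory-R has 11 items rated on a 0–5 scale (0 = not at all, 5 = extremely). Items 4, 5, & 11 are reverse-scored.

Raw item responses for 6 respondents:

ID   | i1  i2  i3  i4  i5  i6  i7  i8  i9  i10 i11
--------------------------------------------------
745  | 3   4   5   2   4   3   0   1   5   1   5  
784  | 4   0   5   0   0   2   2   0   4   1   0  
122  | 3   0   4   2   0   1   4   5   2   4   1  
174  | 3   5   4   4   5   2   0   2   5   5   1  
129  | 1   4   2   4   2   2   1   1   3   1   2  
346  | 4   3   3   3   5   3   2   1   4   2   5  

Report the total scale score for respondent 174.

Respondent 174 raw: 3, 5, 4, 4, 5, 2, 0, 2, 5, 5, 1.
Reverse-coded (reverse-coded value = 5 − response):
  item 1: 3
  item 2: 5
  item 3: 4
  item 4: 5 − 4 = 1
  item 5: 5 − 5 = 0
  item 6: 2
  item 7: 0
  item 8: 2
  item 9: 5
  item 10: 5
  item 11: 5 − 1 = 4
Sum = 3 + 5 + 4 + 1 + 0 + 2 + 0 + 2 + 5 + 5 + 4 = 31

31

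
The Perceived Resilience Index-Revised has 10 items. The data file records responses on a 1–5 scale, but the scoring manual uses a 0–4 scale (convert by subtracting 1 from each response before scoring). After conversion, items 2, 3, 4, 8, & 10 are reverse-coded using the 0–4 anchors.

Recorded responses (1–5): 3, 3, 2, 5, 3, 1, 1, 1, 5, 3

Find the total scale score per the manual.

Convert to 0–4: 2, 2, 1, 4, 2, 0, 0, 0, 4, 2
Reverse-coded (reversed = (0+4) − raw = 4 − raw):
  item 2: 4 − 2 = 2
  item 3: 4 − 1 = 3
  item 4: 4 − 4 = 0
  item 8: 4 − 0 = 4
  item 10: 4 − 2 = 2
Scored: 2, 2, 3, 0, 2, 0, 0, 4, 4, 2
Total = 19

19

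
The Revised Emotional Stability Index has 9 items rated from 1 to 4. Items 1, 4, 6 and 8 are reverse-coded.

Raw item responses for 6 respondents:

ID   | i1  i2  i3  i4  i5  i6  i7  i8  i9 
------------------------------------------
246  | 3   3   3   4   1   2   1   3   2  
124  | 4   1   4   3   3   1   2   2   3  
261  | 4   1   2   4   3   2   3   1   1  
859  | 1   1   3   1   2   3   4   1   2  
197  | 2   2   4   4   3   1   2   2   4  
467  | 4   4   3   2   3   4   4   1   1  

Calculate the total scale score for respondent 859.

26

Respondent 859 raw: 1, 1, 3, 1, 2, 3, 4, 1, 2.
Reverse-coded (reverse-coded value = 5 − response):
  item 1: 5 − 1 = 4
  item 2: 1
  item 3: 3
  item 4: 5 − 1 = 4
  item 5: 2
  item 6: 5 − 3 = 2
  item 7: 4
  item 8: 5 − 1 = 4
  item 9: 2
Sum = 4 + 1 + 3 + 4 + 2 + 2 + 4 + 4 + 2 = 26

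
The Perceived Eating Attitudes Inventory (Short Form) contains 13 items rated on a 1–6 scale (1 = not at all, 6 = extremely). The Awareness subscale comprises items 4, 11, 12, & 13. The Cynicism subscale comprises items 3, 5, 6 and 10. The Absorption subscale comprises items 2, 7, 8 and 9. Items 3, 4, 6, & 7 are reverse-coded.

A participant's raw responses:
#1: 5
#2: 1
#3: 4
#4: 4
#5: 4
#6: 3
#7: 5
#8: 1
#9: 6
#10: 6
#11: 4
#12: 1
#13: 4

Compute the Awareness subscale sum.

12

Awareness items: 4, 11, 12, 13.
Of these, item 4 is reverse-coded; reversed = (1+6) − raw = 7 − raw.
  item 4: 7 − 4 = 3
  item 11: 4
  item 12: 1
  item 13: 4
Sum = 3 + 4 + 1 + 4 = 12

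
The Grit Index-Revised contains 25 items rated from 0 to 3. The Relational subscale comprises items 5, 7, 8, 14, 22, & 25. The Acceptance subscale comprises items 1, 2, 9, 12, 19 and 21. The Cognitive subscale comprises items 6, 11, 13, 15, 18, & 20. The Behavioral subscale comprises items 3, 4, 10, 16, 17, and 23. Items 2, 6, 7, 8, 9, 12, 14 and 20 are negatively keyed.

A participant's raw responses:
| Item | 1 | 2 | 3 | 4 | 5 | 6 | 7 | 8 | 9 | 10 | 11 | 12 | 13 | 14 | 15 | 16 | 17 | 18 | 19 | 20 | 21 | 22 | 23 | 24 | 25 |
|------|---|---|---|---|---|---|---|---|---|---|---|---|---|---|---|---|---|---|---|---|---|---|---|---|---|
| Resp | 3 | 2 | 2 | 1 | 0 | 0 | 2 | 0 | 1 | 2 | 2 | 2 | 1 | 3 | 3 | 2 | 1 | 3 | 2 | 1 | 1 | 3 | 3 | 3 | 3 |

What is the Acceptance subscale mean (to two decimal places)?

Acceptance items: 1, 2, 9, 12, 19, 21.
Of these, items 2, 9, and 12 are negatively keyed; reversed = (0+3) − raw = 3 − raw.
  item 1: 3
  item 2: 3 − 2 = 1
  item 9: 3 − 1 = 2
  item 12: 3 − 2 = 1
  item 19: 2
  item 21: 1
Sum = 3 + 1 + 2 + 1 + 2 + 1 = 10
Mean = 10 / 6 = 1.67

1.67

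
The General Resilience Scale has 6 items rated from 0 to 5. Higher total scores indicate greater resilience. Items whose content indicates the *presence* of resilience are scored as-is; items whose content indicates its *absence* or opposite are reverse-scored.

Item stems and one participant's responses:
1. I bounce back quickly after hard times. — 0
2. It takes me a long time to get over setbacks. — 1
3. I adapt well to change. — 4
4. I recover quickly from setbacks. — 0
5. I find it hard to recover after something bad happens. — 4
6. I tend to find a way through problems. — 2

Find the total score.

Items 2, 5 describe the absence/opposite of resilience → reverse-score.
on a 0–5 scale, reversed = 5 − raw.
  item 1: 0
  item 2: 5 − 1 = 4
  item 3: 4
  item 4: 0
  item 5: 5 − 4 = 1
  item 6: 2
Total = 0 + 4 + 4 + 0 + 1 + 2 = 11

11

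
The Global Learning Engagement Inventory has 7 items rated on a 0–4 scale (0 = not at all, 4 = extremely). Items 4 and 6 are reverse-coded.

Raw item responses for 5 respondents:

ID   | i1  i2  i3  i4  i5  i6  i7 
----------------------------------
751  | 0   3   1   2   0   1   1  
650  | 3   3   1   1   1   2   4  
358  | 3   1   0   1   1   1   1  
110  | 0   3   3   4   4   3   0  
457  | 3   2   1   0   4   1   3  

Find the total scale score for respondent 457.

Respondent 457 raw: 3, 2, 1, 0, 4, 1, 3.
Reverse-coded (on a 0–4 scale, reversed = 4 − raw):
  item 1: 3
  item 2: 2
  item 3: 1
  item 4: 4 − 0 = 4
  item 5: 4
  item 6: 4 − 1 = 3
  item 7: 3
Sum = 3 + 2 + 1 + 4 + 4 + 3 + 3 = 20

20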